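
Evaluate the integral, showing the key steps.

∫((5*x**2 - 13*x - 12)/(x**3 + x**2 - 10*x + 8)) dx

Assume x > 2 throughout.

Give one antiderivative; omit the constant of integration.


Step 1. Decompose ∫((5*x**2 - 13*x - 12)/(x**3 + x**2 - 10*x + 8)) dx by partial fractions, (5*x**2 - 13*x - 12)/(x**3 + x**2 - 10*x + 8) = 4/(x + 4) + 4/(x - 1) - 3/(x - 2): now ∫(-3/(x - 2)) dx + ∫(4/(x - 1)) dx + ∫(4/(x + 4)) dx.
Step 2. Evaluate the standard form [assuming x > -4]: now 4*log(x + 4) + ∫(-3/(x - 2)) dx + ∫(4/(x - 1)) dx.
Step 3. Evaluate the standard form [assuming x > 1]: now 4*log(x - 1) + 4*log(x + 4) + ∫(-3/(x - 2)) dx.
Step 4. Evaluate the standard form [assuming x > 2]: now -3*log(x - 2) + 4*log(x - 1) + 4*log(x + 4).
Answer: -3*log(x - 2) + 4*log(x - 1) + 4*log(x + 4).


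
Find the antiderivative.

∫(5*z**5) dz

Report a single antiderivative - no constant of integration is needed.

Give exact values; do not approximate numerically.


Answer: 5*z**6/6.


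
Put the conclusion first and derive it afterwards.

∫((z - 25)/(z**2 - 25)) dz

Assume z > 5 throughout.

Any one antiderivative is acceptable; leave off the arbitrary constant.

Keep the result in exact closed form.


The answer is -2*log(z - 5) + 3*log(z + 5).
Step 1. Decompose ∫((z - 25)/(z**2 - 25)) dz by partial fractions, (z - 25)/(z**2 - 25) = 3/(z + 5) - 2/(z - 5): now ∫(-2/(z - 5)) dz + ∫(3/(z + 5)) dz.
Step 2. Evaluate the standard form [assuming z > 5]: now -2*log(z - 5) + ∫(3/(z + 5)) dz.
Step 3. Evaluate the standard form [assuming z > -5]: now -2*log(z - 5) + 3*log(z + 5).
Answer: -2*log(z - 5) + 3*log(z + 5).


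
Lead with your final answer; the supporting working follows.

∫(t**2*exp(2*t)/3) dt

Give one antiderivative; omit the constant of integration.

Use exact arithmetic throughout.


The answer is t**2*exp(2*t)/6 - t*exp(2*t)/6 + exp(2*t)/12.
Step 1. Integrate ∫(t**2*exp(2*t)/3) dt by parts with u = t**2, dv = (exp(2*t)/3) dt, so v = exp(2*t)/6: now t**2*exp(2*t)/6 + ∫(-t*exp(2*t)/3) dt.
Step 2. Integrate ∫(-t*exp(2*t)/3) dt by parts with u = t, dv = (-exp(2*t)/3) dt, so v = -exp(2*t)/6: now t**2*exp(2*t)/6 - t*exp(2*t)/6 + ∫(exp(2*t)/6) dt.
Step 3. Evaluate the standard form: now t**2*exp(2*t)/6 - t*exp(2*t)/6 + exp(2*t)/12.
Answer: t**2*exp(2*t)/6 - t*exp(2*t)/6 + exp(2*t)/12.


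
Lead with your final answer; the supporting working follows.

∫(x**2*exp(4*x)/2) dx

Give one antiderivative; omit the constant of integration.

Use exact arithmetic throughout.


The answer is x**2*exp(4*x)/8 - x*exp(4*x)/16 + exp(4*x)/64.
Step 1. Integrate ∫(x**2*exp(4*x)/2) dx by parts with u = x**2, dv = (exp(4*x)/2) dx, so v = exp(4*x)/8: now x**2*exp(4*x)/8 + ∫(-x*exp(4*x)/4) dx.
Step 2. Integrate ∫(-x*exp(4*x)/4) dx by parts with u = x, dv = (-exp(4*x)/4) dx, so v = -exp(4*x)/16: now x**2*exp(4*x)/8 - x*exp(4*x)/16 + ∫(exp(4*x)/16) dx.
Step 3. Evaluate the standard form: now x**2*exp(4*x)/8 - x*exp(4*x)/16 + exp(4*x)/64.
Answer: x**2*exp(4*x)/8 - x*exp(4*x)/16 + exp(4*x)/64.


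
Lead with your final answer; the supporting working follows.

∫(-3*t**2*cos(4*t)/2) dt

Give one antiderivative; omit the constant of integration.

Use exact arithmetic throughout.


The answer is -3*t**2*sin(4*t)/8 - 3*t*cos(4*t)/16 + 3*sin(4*t)/64.
Step 1. Integrate ∫(-3*t**2*cos(4*t)/2) dt by parts with u = t**2, dv = (-3*cos(4*t)/2) dt, so v = -3*sin(4*t)/8: now -3*t**2*sin(4*t)/8 + ∫(3*t*sin(4*t)/4) dt.
Step 2. Integrate ∫(3*t*sin(4*t)/4) dt by parts with u = t, dv = (3*sin(4*t)/4) dt, so v = -3*cos(4*t)/16: now -3*t**2*sin(4*t)/8 - 3*t*cos(4*t)/16 + ∫(3*cos(4*t)/16) dt.
Step 3. Evaluate the standard form: now -3*t**2*sin(4*t)/8 - 3*t*cos(4*t)/16 + 3*sin(4*t)/64.
Answer: -3*t**2*sin(4*t)/8 - 3*t*cos(4*t)/16 + 3*sin(4*t)/64.


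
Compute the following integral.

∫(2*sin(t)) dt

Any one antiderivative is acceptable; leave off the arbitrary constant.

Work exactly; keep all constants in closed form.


Answer: -2*cos(t).


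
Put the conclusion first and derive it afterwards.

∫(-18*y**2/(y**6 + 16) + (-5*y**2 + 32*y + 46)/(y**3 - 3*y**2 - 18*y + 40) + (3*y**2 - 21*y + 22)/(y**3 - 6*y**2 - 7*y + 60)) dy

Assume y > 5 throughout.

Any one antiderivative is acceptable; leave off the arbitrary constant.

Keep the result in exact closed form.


The answer is 2*log(y - 5) + 2*log(y - 4) - 5*log(y - 2) + 2*log(y + 3) - 3*log(y + 4) - 3*atan(y**3/4)/2.
Step 1. Rewrite: now ∫(-18*y**2/(y**6 + 16)) dy + ∫((-5*y**2 + 32*y + 46)/(y**3 - 3*y**2 - 18*y + 40)) dy + ∫((3*y**2 - 21*y + 22)/(y**3 - 6*y**2 - 7*y + 60)) dy.
Step 2. Decompose ∫((3*y**2 - 21*y + 22)/(y**3 - 6*y**2 - 7*y + 60)) dy by partial fractions, (3*y**2 - 21*y + 22)/(y**3 - 6*y**2 - 7*y + 60) = 2/(y + 3) + 2/(y - 4) - 1/(y - 5): now ∫(-18*y**2/(y**6 + 16)) dy + ∫((-5*y**2 + 32*y + 46)/(y**3 - 3*y**2 - 18*y + 40)) dy + ∫(-1/(y - 5)) dy + ∫(2/(y - 4)) dy + ∫(2/(y + 3)) dy.
Step 3. Evaluate the standard form [assuming y > 5]: now -log(y - 5) + ∫(-18*y**2/(y**6 + 16)) dy + ∫((-5*y**2 + 32*y + 46)/(y**3 - 3*y**2 - 18*y + 40)) dy + ∫(2/(y - 4)) dy + ∫(2/(y + 3)) dy.
Step 4. Evaluate the standard form [assuming y > 4]: now -log(y - 5) + 2*log(y - 4) + ∫(-18*y**2/(y**6 + 16)) dy + ∫((-5*y**2 + 32*y + 46)/(y**3 - 3*y**2 - 18*y + 40)) dy + ∫(2/(y + 3)) dy.
Step 5. Evaluate the standard form [assuming y > -3]: now -log(y - 5) + 2*log(y - 4) + 2*log(y + 3) + ∫(-18*y**2/(y**6 + 16)) dy + ∫((-5*y**2 + 32*y + 46)/(y**3 - 3*y**2 - 18*y + 40)) dy.
Step 6. Decompose ∫((-5*y**2 + 32*y + 46)/(y**3 - 3*y**2 - 18*y + 40)) dy by partial fractions, (-5*y**2 + 32*y + 46)/(y**3 - 3*y**2 - 18*y + 40) = -3/(y + 4) - 5/(y - 2) + 3/(y - 5): now -log(y - 5) + 2*log(y - 4) + 2*log(y + 3) + ∫(-18*y**2/(y**6 + 16)) dy + ∫(3/(y - 5)) dy + ∫(-5/(y - 2)) dy + ∫(-3/(y + 4)) dy.
Step 7. Evaluate the standard form [assuming y > 2]: now -log(y - 5) + 2*log(y - 4) - 5*log(y - 2) + 2*log(y + 3) + ∫(-18*y**2/(y**6 + 16)) dy + ∫(3/(y - 5)) dy + ∫(-3/(y + 4)) dy.
Step 8. Evaluate the standard form [assuming y > 5]: now 2*log(y - 5) + 2*log(y - 4) - 5*log(y - 2) + 2*log(y + 3) + ∫(-18*y**2/(y**6 + 16)) dy + ∫(-3/(y + 4)) dy.
Step 9. Evaluate the standard form [assuming y > -4]: now 2*log(y - 5) + 2*log(y - 4) - 5*log(y - 2) + 2*log(y + 3) - 3*log(y + 4) + ∫(-18*y**2/(y**6 + 16)) dy.
Step 10. Substitute u = y**3, turning ∫(-18*y**2/(y**6 + 16)) dy into ∫(-6/(u**2 + 16)) du: now 2*log(y - 5) + 2*log(y - 4) - 5*log(y - 2) + 2*log(y + 3) - 3*log(y + 4) + ∫(-6/(u**2 + 16)) du.
Step 11. Evaluate the standard form: now 2*log(y - 5) + 2*log(y - 4) - 5*log(y - 2) + 2*log(y + 3) - 3*log(y + 4) - 3*atan(u/4)/2.
Step 12. Substitute back u = y**3: now 2*log(y - 5) + 2*log(y - 4) - 5*log(y - 2) + 2*log(y + 3) - 3*log(y + 4) - 3*atan(y**3/4)/2.
Answer: 2*log(y - 5) + 2*log(y - 4) - 5*log(y - 2) + 2*log(y + 3) - 3*log(y + 4) - 3*atan(y**3/4)/2.


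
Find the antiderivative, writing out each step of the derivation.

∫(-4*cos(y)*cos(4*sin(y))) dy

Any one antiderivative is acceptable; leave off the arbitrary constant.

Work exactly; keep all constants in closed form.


Step 1. Substitute u = sin(y), turning ∫(-4*cos(y)*cos(4*sin(y))) dy into ∫(-4*cos(4*u)) du: now ∫(-4*cos(4*u)) du.
Step 2. Evaluate the standard form: now -sin(4*u).
Step 3. Substitute back u = sin(y): now -sin(4*sin(y)).
Answer: -sin(4*sin(y)).


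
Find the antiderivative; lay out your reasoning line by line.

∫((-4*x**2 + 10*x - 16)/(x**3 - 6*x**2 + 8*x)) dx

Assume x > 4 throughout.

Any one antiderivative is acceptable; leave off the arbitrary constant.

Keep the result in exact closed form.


Step 1. Decompose ∫((-4*x**2 + 10*x - 16)/(x**3 - 6*x**2 + 8*x)) dx by partial fractions, (-4*x**2 + 10*x - 16)/(x**3 - 6*x**2 + 8*x) = 3/(x - 2) - 5/(x - 4) - 2/x: now ∫(-2/x) dx + ∫(-5/(x - 4)) dx + ∫(3/(x - 2)) dx.
Step 2. Evaluate the standard form [assuming x > 4]: now -5*log(x - 4) + ∫(-2/x) dx + ∫(3/(x - 2)) dx.
Step 3. Evaluate the standard form [assuming x > 0]: now -2*log(x) - 5*log(x - 4) + ∫(3/(x - 2)) dx.
Step 4. Evaluate the standard form [assuming x > 2]: now -2*log(x) - 5*log(x - 4) + 3*log(x - 2).
Answer: -2*log(x) - 5*log(x - 4) + 3*log(x - 2).


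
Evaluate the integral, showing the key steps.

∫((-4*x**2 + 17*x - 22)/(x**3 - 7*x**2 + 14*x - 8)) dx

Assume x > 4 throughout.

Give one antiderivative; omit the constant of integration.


Step 1. Decompose ∫((-4*x**2 + 17*x - 22)/(x**3 - 7*x**2 + 14*x - 8)) dx by partial fractions, (-4*x**2 + 17*x - 22)/(x**3 - 7*x**2 + 14*x - 8) = -3/(x - 1) + 2/(x - 2) - 3/(x - 4): now ∫(-3/(x - 4)) dx + ∫(2/(x - 2)) dx + ∫(-3/(x - 1)) dx.
Step 2. Evaluate the standard form [assuming x > 1]: now -3*log(x - 1) + ∫(-3/(x - 4)) dx + ∫(2/(x - 2)) dx.
Step 3. Evaluate the standard form [assuming x > 2]: now 2*log(x - 2) - 3*log(x - 1) + ∫(-3/(x - 4)) dx.
Step 4. Evaluate the standard form [assuming x > 4]: now -3*log(x - 4) + 2*log(x - 2) - 3*log(x - 1).
Answer: -3*log(x - 4) + 2*log(x - 2) - 3*log(x - 1).


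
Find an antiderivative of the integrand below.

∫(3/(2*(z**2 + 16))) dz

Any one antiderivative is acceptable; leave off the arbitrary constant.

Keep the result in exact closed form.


Answer: 3*atan(z/4)/8.


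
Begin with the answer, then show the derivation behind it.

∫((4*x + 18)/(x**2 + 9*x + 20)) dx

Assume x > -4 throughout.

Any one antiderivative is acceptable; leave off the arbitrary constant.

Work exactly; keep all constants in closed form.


The answer is 2*log(x + 4) + 2*log(x + 5).
Step 1. Decompose ∫((4*x + 18)/(x**2 + 9*x + 20)) dx by partial fractions, (4*x + 18)/(x**2 + 9*x + 20) = 2/(x + 5) + 2/(x + 4): now ∫(2/(x + 4)) dx + ∫(2/(x + 5)) dx.
Step 2. Evaluate the standard form [assuming x > -4]: now 2*log(x + 4) + ∫(2/(x + 5)) dx.
Step 3. Evaluate the standard form [assuming x > -5]: now 2*log(x + 4) + 2*log(x + 5).
Answer: 2*log(x + 4) + 2*log(x + 5).


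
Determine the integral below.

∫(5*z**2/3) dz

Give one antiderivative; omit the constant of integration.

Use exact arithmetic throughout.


Answer: 5*z**3/9.


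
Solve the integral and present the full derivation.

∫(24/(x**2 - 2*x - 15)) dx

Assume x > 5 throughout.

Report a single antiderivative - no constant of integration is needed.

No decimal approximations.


Step 1. Decompose ∫(24/(x**2 - 2*x - 15)) dx by partial fractions, 24/(x**2 - 2*x - 15) = -3/(x + 3) + 3/(x - 5): now ∫(3/(x - 5)) dx + ∫(-3/(x + 3)) dx.
Step 2. Evaluate the standard form [assuming x > -3]: now -3*log(x + 3) + ∫(3/(x - 5)) dx.
Step 3. Evaluate the standard form [assuming x > 5]: now 3*log(x - 5) - 3*log(x + 3).
Answer: 3*log(x - 5) - 3*log(x + 3).


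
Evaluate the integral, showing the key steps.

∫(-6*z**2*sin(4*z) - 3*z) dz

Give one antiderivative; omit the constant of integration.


Step 1. Rewrite: now ∫(-3*z) dz + ∫(-6*z**2*sin(4*z)) dz.
Step 2. Integrate ∫(-6*z**2*sin(4*z)) dz by parts with u = z**2, dv = (-6*sin(4*z)) dz, so v = 3*cos(4*z)/2: now 3*z**2*cos(4*z)/2 + ∫(-3*z) dz + ∫(-3*z*cos(4*z)) dz.
Step 3. Integrate ∫(-3*z*cos(4*z)) dz by parts with u = z, dv = (-3*cos(4*z)) dz, so v = -3*sin(4*z)/4: now 3*z**2*cos(4*z)/2 - 3*z*sin(4*z)/4 + ∫(-3*z) dz + ∫(3*sin(4*z)/4) dz.
Step 4. Evaluate the standard form: now 3*z**2*cos(4*z)/2 - 3*z*sin(4*z)/4 - 3*cos(4*z)/16 + ∫(-3*z) dz.
Step 5. Evaluate the standard form: now 3*z**2*cos(4*z)/2 - 3*z**2/2 - 3*z*sin(4*z)/4 - 3*cos(4*z)/16.
Answer: 3*z**2*cos(4*z)/2 - 3*z**2/2 - 3*z*sin(4*z)/4 - 3*cos(4*z)/16.


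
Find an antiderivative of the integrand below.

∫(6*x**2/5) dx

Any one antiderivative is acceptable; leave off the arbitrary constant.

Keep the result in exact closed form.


Answer: 2*x**3/5.


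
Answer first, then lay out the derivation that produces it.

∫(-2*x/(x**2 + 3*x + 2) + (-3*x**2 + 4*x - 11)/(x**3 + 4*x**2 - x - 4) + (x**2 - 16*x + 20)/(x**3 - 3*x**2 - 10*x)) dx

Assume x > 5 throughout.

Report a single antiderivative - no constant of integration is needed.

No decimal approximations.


The answer is -2*log(x) - log(x - 5) - log(x - 1) + 5*log(x + 1) - 5*log(x + 4).
Step 1. Rewrite: now ∫(-2*x/(x**2 + 3*x + 2)) dx + ∫((-3*x**2 + 4*x - 11)/(x**3 + 4*x**2 - x - 4)) dx + ∫((x**2 - 16*x + 20)/(x**3 - 3*x**2 - 10*x)) dx.
Step 2. Decompose ∫((-3*x**2 + 4*x - 11)/(x**3 + 4*x**2 - x - 4)) dx by partial fractions, (-3*x**2 + 4*x - 11)/(x**3 + 4*x**2 - x - 4) = -5/(x + 4) + 3/(x + 1) - 1/(x - 1): now ∫(-2*x/(x**2 + 3*x + 2)) dx + ∫((x**2 - 16*x + 20)/(x**3 - 3*x**2 - 10*x)) dx + ∫(-1/(x - 1)) dx + ∫(3/(x + 1)) dx + ∫(-5/(x + 4)) dx.
Step 3. Evaluate the standard form [assuming x > -1]: now 3*log(x + 1) + ∫(-2*x/(x**2 + 3*x + 2)) dx + ∫((x**2 - 16*x + 20)/(x**3 - 3*x**2 - 10*x)) dx + ∫(-1/(x - 1)) dx + ∫(-5/(x + 4)) dx.
Step 4. Evaluate the standard form [assuming x > 1]: now -log(x - 1) + 3*log(x + 1) + ∫(-2*x/(x**2 + 3*x + 2)) dx + ∫((x**2 - 16*x + 20)/(x**3 - 3*x**2 - 10*x)) dx + ∫(-5/(x + 4)) dx.
Step 5. Evaluate the standard form [assuming x > -4]: now -log(x - 1) + 3*log(x + 1) - 5*log(x + 4) + ∫(-2*x/(x**2 + 3*x + 2)) dx + ∫((x**2 - 16*x + 20)/(x**3 - 3*x**2 - 10*x)) dx.
Step 6. Decompose ∫((x**2 - 16*x + 20)/(x**3 - 3*x**2 - 10*x)) dx by partial fractions, (x**2 - 16*x + 20)/(x**3 - 3*x**2 - 10*x) = 4/(x + 2) - 1/(x - 5) - 2/x: now -log(x - 1) + 3*log(x + 1) - 5*log(x + 4) + ∫(-2/x) dx + ∫(-2*x/(x**2 + 3*x + 2)) dx + ∫(-1/(x - 5)) dx + ∫(4/(x + 2)) dx.
Step 7. Evaluate the standard form [assuming x > 0]: now -2*log(x) - log(x - 1) + 3*log(x + 1) - 5*log(x + 4) + ∫(-2*x/(x**2 + 3*x + 2)) dx + ∫(-1/(x - 5)) dx + ∫(4/(x + 2)) dx.
Step 8. Evaluate the standard form [assuming x > -2]: now -2*log(x) - log(x - 1) + 3*log(x + 1) + 4*log(x + 2) - 5*log(x + 4) + ∫(-2*x/(x**2 + 3*x + 2)) dx + ∫(-1/(x - 5)) dx.
Step 9. Evaluate the standard form [assuming x > 5]: now -2*log(x) - log(x - 5) - log(x - 1) + 3*log(x + 1) + 4*log(x + 2) - 5*log(x + 4) + ∫(-2*x/(x**2 + 3*x + 2)) dx.
Step 10. Decompose ∫(-2*x/(x**2 + 3*x + 2)) dx by partial fractions, -2*x/(x**2 + 3*x + 2) = -4/(x + 2) + 2/(x + 1): now -2*log(x) - log(x - 5) - log(x - 1) + 3*log(x + 1) + 4*log(x + 2) - 5*log(x + 4) + ∫(2/(x + 1)) dx + ∫(-4/(x + 2)) dx.
Step 11. Evaluate the standard form [assuming x > -2]: now -2*log(x) - log(x - 5) - log(x - 1) + 3*log(x + 1) - 5*log(x + 4) + ∫(2/(x + 1)) dx.
Step 12. Evaluate the standard form [assuming x > -1]: now -2*log(x) - log(x - 5) - log(x - 1) + 5*log(x + 1) - 5*log(x + 4).
Answer: -2*log(x) - log(x - 5) - log(x - 1) + 5*log(x + 1) - 5*log(x + 4).


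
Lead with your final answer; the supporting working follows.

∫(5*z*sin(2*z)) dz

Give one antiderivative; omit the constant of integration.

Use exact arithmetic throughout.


The answer is -5*z*cos(2*z)/2 + 5*sin(2*z)/4.
Step 1. Integrate ∫(5*z*sin(2*z)) dz by parts with u = z, dv = (5*sin(2*z)) dz, so v = -5*cos(2*z)/2: now -5*z*cos(2*z)/2 + ∫(5*cos(2*z)/2) dz.
Step 2. Evaluate the standard form: now -5*z*cos(2*z)/2 + 5*sin(2*z)/4.
Answer: -5*z*cos(2*z)/2 + 5*sin(2*z)/4.


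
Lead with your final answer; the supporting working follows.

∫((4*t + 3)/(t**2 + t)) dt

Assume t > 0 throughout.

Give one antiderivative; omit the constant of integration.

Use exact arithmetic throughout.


The answer is 3*log(t) + log(t + 1).
Step 1. Decompose ∫((4*t + 3)/(t**2 + t)) dt by partial fractions, (4*t + 3)/(t**2 + t) = 1/(t + 1) + 3/t: now ∫(3/t) dt + ∫(1/(t + 1)) dt.
Step 2. Evaluate the standard form [assuming t > -1]: now log(t + 1) + ∫(3/t) dt.
Step 3. Evaluate the standard form [assuming t > 0]: now 3*log(t) + log(t + 1).
Answer: 3*log(t) + log(t + 1).


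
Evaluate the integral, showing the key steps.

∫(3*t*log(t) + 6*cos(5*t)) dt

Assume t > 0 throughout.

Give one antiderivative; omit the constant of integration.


Step 1. Rewrite: now ∫(3*t*log(t)) dt + ∫(6*cos(5*t)) dt.
Step 2. Evaluate the standard form: now 6*sin(5*t)/5 + ∫(3*t*log(t)) dt.
Step 3. Integrate ∫(3*t*log(t)) dt by parts with u = log(t), dv = (3*t) dt, so v = 3*t**2/2 [assuming t > 0]: now 3*t**2*log(t)/2 + 6*sin(5*t)/5 + ∫(-3*t/2) dt.
Step 4. Evaluate the standard form: now 3*t**2*log(t)/2 - 3*t**2/4 + 6*sin(5*t)/5.
Answer: 3*t**2*log(t)/2 - 3*t**2/4 + 6*sin(5*t)/5.


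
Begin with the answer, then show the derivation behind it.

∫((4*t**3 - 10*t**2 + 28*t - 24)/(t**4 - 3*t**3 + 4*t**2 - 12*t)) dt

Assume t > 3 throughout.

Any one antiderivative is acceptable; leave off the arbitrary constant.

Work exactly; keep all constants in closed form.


The answer is 2*log(t) + 2*log(t - 3) - 2*atan(t/2).
Step 1. Decompose ∫((4*t**3 - 10*t**2 + 28*t - 24)/(t**4 - 3*t**3 + 4*t**2 - 12*t)) dt by partial fractions, (4*t**3 - 10*t**2 + 28*t - 24)/(t**4 - 3*t**3 + 4*t**2 - 12*t) = -4/(t**2 + 4) + 2/(t - 3) + 2/t: now ∫(2/t) dt + ∫(2/(t - 3)) dt + ∫(-4/(t**2 + 4)) dt.
Step 2. Evaluate the standard form [assuming t > 3]: now 2*log(t - 3) + ∫(2/t) dt + ∫(-4/(t**2 + 4)) dt.
Step 3. Evaluate the standard form [assuming t > 0]: now 2*log(t) + 2*log(t - 3) + ∫(-4/(t**2 + 4)) dt.
Step 4. Evaluate the standard form: now 2*log(t) + 2*log(t - 3) - 2*atan(t/2).
Answer: 2*log(t) + 2*log(t - 3) - 2*atan(t/2).


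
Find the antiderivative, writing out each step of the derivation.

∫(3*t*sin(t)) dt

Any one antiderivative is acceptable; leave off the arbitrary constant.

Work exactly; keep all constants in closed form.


Step 1. Integrate ∫(3*t*sin(t)) dt by parts with u = t, dv = (3*sin(t)) dt, so v = -3*cos(t): now -3*t*cos(t) + ∫(3*cos(t)) dt.
Step 2. Evaluate the standard form: now -3*t*cos(t) + 3*sin(t).
Answer: -3*t*cos(t) + 3*sin(t).


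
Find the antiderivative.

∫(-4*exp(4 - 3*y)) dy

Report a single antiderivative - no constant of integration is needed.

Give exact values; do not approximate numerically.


Answer: 4*exp(4 - 3*y)/3.


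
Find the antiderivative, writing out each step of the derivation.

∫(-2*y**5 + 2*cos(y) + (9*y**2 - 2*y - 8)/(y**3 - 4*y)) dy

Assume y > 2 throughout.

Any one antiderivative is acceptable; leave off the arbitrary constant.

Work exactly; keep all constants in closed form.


Step 1. Rewrite: now ∫(-2*y**5) dy + ∫((9*y**2 - 2*y - 8)/(y**3 - 4*y)) dy + ∫(2*cos(y)) dy.
Step 2. Decompose ∫((9*y**2 - 2*y - 8)/(y**3 - 4*y)) dy by partial fractions, (9*y**2 - 2*y - 8)/(y**3 - 4*y) = 4/(y + 2) + 3/(y - 2) + 2/y: now ∫(2/y) dy + ∫(-2*y**5) dy + ∫(3/(y - 2)) dy + ∫(4/(y + 2)) dy + ∫(2*cos(y)) dy.
Step 3. Evaluate the standard form [assuming y > 2]: now 3*log(y - 2) + ∫(2/y) dy + ∫(-2*y**5) dy + ∫(4/(y + 2)) dy + ∫(2*cos(y)) dy.
Step 4. Evaluate the standard form [assuming y > -2]: now 3*log(y - 2) + 4*log(y + 2) + ∫(2/y) dy + ∫(-2*y**5) dy + ∫(2*cos(y)) dy.
Step 5. Evaluate the standard form [assuming y > 0]: now 2*log(y) + 3*log(y - 2) + 4*log(y + 2) + ∫(-2*y**5) dy + ∫(2*cos(y)) dy.
Step 6. Evaluate the standard form: now 2*log(y) + 3*log(y - 2) + 4*log(y + 2) + 2*sin(y) + ∫(-2*y**5) dy.
Step 7. Evaluate the standard form: now -y**6/3 + 2*log(y) + 3*log(y - 2) + 4*log(y + 2) + 2*sin(y).
Answer: -y**6/3 + 2*log(y) + 3*log(y - 2) + 4*log(y + 2) + 2*sin(y).


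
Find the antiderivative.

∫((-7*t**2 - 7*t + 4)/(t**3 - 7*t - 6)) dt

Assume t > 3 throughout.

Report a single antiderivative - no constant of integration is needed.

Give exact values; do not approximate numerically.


Answer: -4*log(t - 3) - log(t + 1) - 2*log(t + 2).


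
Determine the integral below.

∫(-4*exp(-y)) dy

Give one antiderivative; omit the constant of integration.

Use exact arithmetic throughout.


Answer: 4*exp(-y).


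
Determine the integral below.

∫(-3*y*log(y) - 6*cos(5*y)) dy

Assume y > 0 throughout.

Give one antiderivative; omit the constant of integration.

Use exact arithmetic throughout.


Answer: -3*y**2*log(y)/2 + 3*y**2/4 - 6*sin(5*y)/5.


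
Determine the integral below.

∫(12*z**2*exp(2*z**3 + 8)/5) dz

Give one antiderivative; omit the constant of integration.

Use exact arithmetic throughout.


Answer: 2*exp(2*z**3 + 8)/5.


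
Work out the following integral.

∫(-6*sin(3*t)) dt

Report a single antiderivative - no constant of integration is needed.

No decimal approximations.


Answer: 2*cos(3*t).


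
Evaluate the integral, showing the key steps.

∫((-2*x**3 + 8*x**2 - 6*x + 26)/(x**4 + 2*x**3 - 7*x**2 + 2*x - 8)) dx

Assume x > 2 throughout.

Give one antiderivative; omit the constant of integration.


Step 1. Decompose ∫((-2*x**3 + 8*x**2 - 6*x + 26)/(x**4 + 2*x**3 - 7*x**2 + 2*x - 8)) dx by partial fractions, (-2*x**3 + 8*x**2 - 6*x + 26)/(x**4 + 2*x**3 - 7*x**2 + 2*x - 8) = -2/(x**2 + 1) - 3/(x + 4) + 1/(x - 2): now ∫(1/(x - 2)) dx + ∫(-3/(x + 4)) dx + ∫(-2/(x**2 + 1)) dx.
Step 2. Evaluate the standard form [assuming x > -4]: now -3*log(x + 4) + ∫(1/(x - 2)) dx + ∫(-2/(x**2 + 1)) dx.
Step 3. Evaluate the standard form [assuming x > 2]: now log(x - 2) - 3*log(x + 4) + ∫(-2/(x**2 + 1)) dx.
Step 4. Evaluate the standard form: now log(x - 2) - 3*log(x + 4) - 2*atan(x).
Answer: log(x - 2) - 3*log(x + 4) - 2*atan(x).


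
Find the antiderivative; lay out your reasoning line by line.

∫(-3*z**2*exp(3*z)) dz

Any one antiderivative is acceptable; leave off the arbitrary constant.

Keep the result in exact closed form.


Step 1. Integrate ∫(-3*z**2*exp(3*z)) dz by parts with u = z**2, dv = (-3*exp(3*z)) dz, so v = -exp(3*z): now -z**2*exp(3*z) + ∫(2*z*exp(3*z)) dz.
Step 2. Integrate ∫(2*z*exp(3*z)) dz by parts with u = z, dv = (2*exp(3*z)) dz, so v = 2*exp(3*z)/3: now -z**2*exp(3*z) + 2*z*exp(3*z)/3 + ∫(-2*exp(3*z)/3) dz.
Step 3. Evaluate the standard form: now -z**2*exp(3*z) + 2*z*exp(3*z)/3 - 2*exp(3*z)/9.
Answer: -z**2*exp(3*z) + 2*z*exp(3*z)/3 - 2*exp(3*z)/9.


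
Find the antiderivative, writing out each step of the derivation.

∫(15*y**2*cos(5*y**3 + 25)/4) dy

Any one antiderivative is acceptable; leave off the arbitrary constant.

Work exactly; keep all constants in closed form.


Step 1. Substitute u = y**3 + 5, turning ∫(15*y**2*cos(5*y**3 + 25)/4) dy into ∫(5*cos(5*u)/4) du: now ∫(5*cos(5*u)/4) du.
Step 2. Evaluate the standard form: now sin(5*u)/4.
Step 3. Substitute back u = y**3 + 5: now sin(5*y**3 + 25)/4.
Answer: sin(5*y**3 + 25)/4.


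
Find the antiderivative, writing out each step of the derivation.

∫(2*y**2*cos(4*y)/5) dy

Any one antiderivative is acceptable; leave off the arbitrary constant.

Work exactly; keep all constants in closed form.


Step 1. Integrate ∫(2*y**2*cos(4*y)/5) dy by parts with u = y**2, dv = (2*cos(4*y)/5) dy, so v = sin(4*y)/10: now y**2*sin(4*y)/10 + ∫(-y*sin(4*y)/5) dy.
Step 2. Integrate ∫(-y*sin(4*y)/5) dy by parts with u = y, dv = (-sin(4*y)/5) dy, so v = cos(4*y)/20: now y**2*sin(4*y)/10 + y*cos(4*y)/20 + ∫(-cos(4*y)/20) dy.
Step 3. Evaluate the standard form: now y**2*sin(4*y)/10 + y*cos(4*y)/20 - sin(4*y)/80.
Answer: y**2*sin(4*y)/10 + y*cos(4*y)/20 - sin(4*y)/80.


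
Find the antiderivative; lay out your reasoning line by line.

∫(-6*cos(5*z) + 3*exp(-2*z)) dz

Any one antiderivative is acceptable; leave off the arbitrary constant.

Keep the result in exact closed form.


Step 1. Rewrite: now ∫(3*exp(-2*z)) dz + ∫(-6*cos(5*z)) dz.
Step 2. Evaluate the standard form: now -6*sin(5*z)/5 + ∫(3*exp(-2*z)) dz.
Step 3. Evaluate the standard form: now -6*sin(5*z)/5 - 3*exp(-2*z)/2.
Answer: -6*sin(5*z)/5 - 3*exp(-2*z)/2.


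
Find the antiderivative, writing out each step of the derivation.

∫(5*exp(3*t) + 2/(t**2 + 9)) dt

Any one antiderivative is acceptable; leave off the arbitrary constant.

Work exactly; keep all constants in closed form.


Step 1. Rewrite: now ∫(2/(t**2 + 9)) dt + ∫(5*exp(3*t)) dt.
Step 2. Evaluate the standard form: now 2*atan(t/3)/3 + ∫(5*exp(3*t)) dt.
Step 3. Evaluate the standard form: now 5*exp(3*t)/3 + 2*atan(t/3)/3.
Answer: 5*exp(3*t)/3 + 2*atan(t/3)/3.


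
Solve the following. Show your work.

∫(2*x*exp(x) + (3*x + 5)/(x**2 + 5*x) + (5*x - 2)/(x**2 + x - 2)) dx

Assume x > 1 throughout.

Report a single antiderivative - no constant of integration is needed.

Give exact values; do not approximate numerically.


Step 1. Rewrite: now ∫(2*x*exp(x)) dx + ∫((3*x + 5)/(x**2 + 5*x)) dx + ∫((5*x - 2)/(x**2 + x - 2)) dx.
Step 2. Integrate ∫(2*x*exp(x)) dx by parts with u = x, dv = (2*exp(x)) dx, so v = 2*exp(x): now 2*x*exp(x) + ∫((3*x + 5)/(x**2 + 5*x)) dx + ∫((5*x - 2)/(x**2 + x - 2)) dx + ∫(-2*exp(x)) dx.
Step 3. Evaluate the standard form: now 2*x*exp(x) - 2*exp(x) + ∫((3*x + 5)/(x**2 + 5*x)) dx + ∫((5*x - 2)/(x**2 + x - 2)) dx.
Step 4. Decompose ∫((5*x - 2)/(x**2 + x - 2)) dx by partial fractions, (5*x - 2)/(x**2 + x - 2) = 4/(x + 2) + 1/(x - 1): now 2*x*exp(x) - 2*exp(x) + ∫((3*x + 5)/(x**2 + 5*x)) dx + ∫(1/(x - 1)) dx + ∫(4/(x + 2)) dx.
Step 5. Evaluate the standard form [assuming x > -2]: now 2*x*exp(x) - 2*exp(x) + 4*log(x + 2) + ∫((3*x + 5)/(x**2 + 5*x)) dx + ∫(1/(x - 1)) dx.
Step 6. Evaluate the standard form [assuming x > 1]: now 2*x*exp(x) - 2*exp(x) + log(x - 1) + 4*log(x + 2) + ∫((3*x + 5)/(x**2 + 5*x)) dx.
Step 7. Decompose ∫((3*x + 5)/(x**2 + 5*x)) dx by partial fractions, (3*x + 5)/(x**2 + 5*x) = 2/(x + 5) + 1/x: now 2*x*exp(x) - 2*exp(x) + log(x - 1) + 4*log(x + 2) + ∫(1/x) dx + ∫(2/(x + 5)) dx.
Step 8. Evaluate the standard form [assuming x > -5]: now 2*x*exp(x) - 2*exp(x) + log(x - 1) + 4*log(x + 2) + 2*log(x + 5) + ∫(1/x) dx.
Step 9. Evaluate the standard form [assuming x > 0]: now 2*x*exp(x) - 2*exp(x) + log(x) + log(x - 1) + 4*log(x + 2) + 2*log(x + 5).
Answer: 2*x*exp(x) - 2*exp(x) + log(x) + log(x - 1) + 4*log(x + 2) + 2*log(x + 5).


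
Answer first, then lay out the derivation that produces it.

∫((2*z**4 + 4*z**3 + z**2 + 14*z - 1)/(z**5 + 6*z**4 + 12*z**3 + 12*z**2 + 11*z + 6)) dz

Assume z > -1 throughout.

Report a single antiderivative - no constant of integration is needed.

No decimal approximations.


The answer is -4*log(z + 1) + 5*log(z + 2) + log(z + 3) + atan(z).
Step 1. Decompose ∫((2*z**4 + 4*z**3 + z**2 + 14*z - 1)/(z**5 + 6*z**4 + 12*z**3 + 12*z**2 + 11*z + 6)) dz by partial fractions, (2*z**4 + 4*z**3 + z**2 + 14*z - 1)/(z**5 + 6*z**4 + 12*z**3 + 12*z**2 + 11*z + 6) = 1/(z**2 + 1) + 1/(z + 3) + 5/(z + 2) - 4/(z + 1): now ∫(-4/(z + 1)) dz + ∫(5/(z + 2)) dz + ∫(1/(z + 3)) dz + ∫(1/(z**2 + 1)) dz.
Step 2. Evaluate the standard form [assuming z > -1]: now -4*log(z + 1) + ∫(5/(z + 2)) dz + ∫(1/(z + 3)) dz + ∫(1/(z**2 + 1)) dz.
Step 3. Evaluate the standard form [assuming z > -3]: now -4*log(z + 1) + log(z + 3) + ∫(5/(z + 2)) dz + ∫(1/(z**2 + 1)) dz.
Step 4. Evaluate the standard form [assuming z > -2]: now -4*log(z + 1) + 5*log(z + 2) + log(z + 3) + ∫(1/(z**2 + 1)) dz.
Step 5. Evaluate the standard form: now -4*log(z + 1) + 5*log(z + 2) + log(z + 3) + atan(z).
Answer: -4*log(z + 1) + 5*log(z + 2) + log(z + 3) + atan(z).


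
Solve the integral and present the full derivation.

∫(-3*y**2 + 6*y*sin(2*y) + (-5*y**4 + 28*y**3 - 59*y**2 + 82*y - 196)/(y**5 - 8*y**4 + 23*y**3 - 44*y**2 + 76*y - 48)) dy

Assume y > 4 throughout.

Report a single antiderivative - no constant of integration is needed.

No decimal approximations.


Step 1. Rewrite: now ∫(-3*y**2) dy + ∫(6*y*sin(2*y)) dy + ∫((-5*y**4 + 28*y**3 - 59*y**2 + 82*y - 196)/(y**5 - 8*y**4 + 23*y**3 - 44*y**2 + 76*y - 48)) dy.
Step 2. Decompose ∫((-5*y**4 + 28*y**3 - 59*y**2 + 82*y - 196)/(y**5 - 8*y**4 + 23*y**3 - 44*y**2 + 76*y - 48)) dy by partial fractions, (-5*y**4 + 28*y**3 - 59*y**2 + 82*y - 196)/(y**5 - 8*y**4 + 23*y**3 - 44*y**2 + 76*y - 48) = -2/(y**2 + 4) - 5/(y - 1) + 5/(y - 3) - 5/(y - 4): now ∫(-3*y**2) dy + ∫(6*y*sin(2*y)) dy + ∫(-5/(y - 4)) dy + ∫(5/(y - 3)) dy + ∫(-5/(y - 1)) dy + ∫(-2/(y**2 + 4)) dy.
Step 3. Evaluate the standard form [assuming y > 4]: now -5*log(y - 4) + ∫(-3*y**2) dy + ∫(6*y*sin(2*y)) dy + ∫(5/(y - 3)) dy + ∫(-5/(y - 1)) dy + ∫(-2/(y**2 + 4)) dy.
Step 4. Evaluate the standard form [assuming y > 1]: now -5*log(y - 4) - 5*log(y - 1) + ∫(-3*y**2) dy + ∫(6*y*sin(2*y)) dy + ∫(5/(y - 3)) dy + ∫(-2/(y**2 + 4)) dy.
Step 5. Evaluate the standard form [assuming y > 3]: now -5*log(y - 4) + 5*log(y - 3) - 5*log(y - 1) + ∫(-3*y**2) dy + ∫(6*y*sin(2*y)) dy + ∫(-2/(y**2 + 4)) dy.
Step 6. Evaluate the standard form: now -5*log(y - 4) + 5*log(y - 3) - 5*log(y - 1) - atan(y/2) + ∫(-3*y**2) dy + ∫(6*y*sin(2*y)) dy.
Step 7. Evaluate the standard form: now -y**3 - 5*log(y - 4) + 5*log(y - 3) - 5*log(y - 1) - atan(y/2) + ∫(6*y*sin(2*y)) dy.
Step 8. Integrate ∫(6*y*sin(2*y)) dy by parts with u = y, dv = (6*sin(2*y)) dy, so v = -3*cos(2*y): now -y**3 - 3*y*cos(2*y) - 5*log(y - 4) + 5*log(y - 3) - 5*log(y - 1) - atan(y/2) + ∫(3*cos(2*y)) dy.
Step 9. Evaluate the standard form: now -y**3 - 3*y*cos(2*y) - 5*log(y - 4) + 5*log(y - 3) - 5*log(y - 1) + 3*sin(2*y)/2 - atan(y/2).
Answer: -y**3 - 3*y*cos(2*y) - 5*log(y - 4) + 5*log(y - 3) - 5*log(y - 1) + 3*sin(2*y)/2 - atan(y/2).


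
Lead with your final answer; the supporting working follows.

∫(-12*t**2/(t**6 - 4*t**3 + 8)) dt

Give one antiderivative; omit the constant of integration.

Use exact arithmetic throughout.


The answer is -2*atan(t**3/2 - 1).
Step 1. Substitute u = t**3 - 2, turning ∫(-12*t**2/(t**6 - 4*t**3 + 8)) dt into ∫(-4/(u**2 + 4)) du: now ∫(-4/(u**2 + 4)) du.
Step 2. Evaluate the standard form: now -2*atan(u/2).
Step 3. Substitute back u = t**3 - 2: now -2*atan(t**3/2 - 1).
Answer: -2*atan(t**3/2 - 1).


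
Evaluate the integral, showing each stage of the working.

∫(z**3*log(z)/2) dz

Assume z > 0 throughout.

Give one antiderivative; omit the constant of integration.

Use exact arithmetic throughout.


Step 1. Integrate ∫(z**3*log(z)/2) dz by parts with u = log(z), dv = (z**3/2) dz, so v = z**4/8 [assuming z > 0]: now z**4*log(z)/8 + ∫(-z**3/8) dz.
Step 2. Evaluate the standard form: now z**4*log(z)/8 - z**4/32.
Answer: z**4*log(z)/8 - z**4/32.


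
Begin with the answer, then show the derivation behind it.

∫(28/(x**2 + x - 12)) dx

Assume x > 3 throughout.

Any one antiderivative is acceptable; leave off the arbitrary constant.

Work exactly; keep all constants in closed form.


The answer is 4*log(x - 3) - 4*log(x + 4).
Step 1. Decompose ∫(28/(x**2 + x - 12)) dx by partial fractions, 28/(x**2 + x - 12) = -4/(x + 4) + 4/(x - 3): now ∫(4/(x - 3)) dx + ∫(-4/(x + 4)) dx.
Step 2. Evaluate the standard form [assuming x > 3]: now 4*log(x - 3) + ∫(-4/(x + 4)) dx.
Step 3. Evaluate the standard form [assuming x > -4]: now 4*log(x - 3) - 4*log(x + 4).
Answer: 4*log(x - 3) - 4*log(x + 4).


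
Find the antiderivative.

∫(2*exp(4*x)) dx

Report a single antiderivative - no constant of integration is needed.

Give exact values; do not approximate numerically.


Answer: exp(4*x)/2.


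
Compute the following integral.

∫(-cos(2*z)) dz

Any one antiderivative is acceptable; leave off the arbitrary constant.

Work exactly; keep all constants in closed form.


Answer: -sin(2*z)/2.


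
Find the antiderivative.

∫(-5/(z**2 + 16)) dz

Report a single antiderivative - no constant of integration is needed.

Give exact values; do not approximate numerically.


Answer: -5*atan(z/4)/4.


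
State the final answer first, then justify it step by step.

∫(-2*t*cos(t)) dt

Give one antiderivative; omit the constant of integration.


The answer is -2*t*sin(t) - 2*cos(t).
Step 1. Integrate ∫(-2*t*cos(t)) dt by parts with u = t, dv = (-2*cos(t)) dt, so v = -2*sin(t): now -2*t*sin(t) + ∫(2*sin(t)) dt.
Step 2. Evaluate the standard form: now -2*t*sin(t) - 2*cos(t).
Answer: -2*t*sin(t) - 2*cos(t).


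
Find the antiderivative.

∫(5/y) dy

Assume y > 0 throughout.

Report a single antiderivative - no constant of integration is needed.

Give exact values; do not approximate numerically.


Answer: 5*log(y).


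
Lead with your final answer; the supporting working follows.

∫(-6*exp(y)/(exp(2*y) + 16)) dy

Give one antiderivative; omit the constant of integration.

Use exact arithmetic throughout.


The answer is -3*atan(exp(y)/4)/2.
Step 1. Substitute u = exp(y), turning ∫(-6*exp(y)/(exp(2*y) + 16)) dy into ∫(-6/(u**2 + 16)) du: now ∫(-6/(u**2 + 16)) du.
Step 2. Evaluate the standard form: now -3*atan(u/4)/2.
Step 3. Substitute back u = exp(y): now -3*atan(exp(y)/4)/2.
Answer: -3*atan(exp(y)/4)/2.


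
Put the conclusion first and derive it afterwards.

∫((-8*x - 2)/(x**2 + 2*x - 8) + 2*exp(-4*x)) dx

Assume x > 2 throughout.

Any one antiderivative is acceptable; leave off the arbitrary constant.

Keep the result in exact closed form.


The answer is -3*log(x - 2) - 5*log(x + 4) - exp(-4*x)/2.
Step 1. Rewrite: now ∫((-8*x - 2)/(x**2 + 2*x - 8)) dx + ∫(2*exp(-4*x)) dx.
Step 2. Decompose ∫((-8*x - 2)/(x**2 + 2*x - 8)) dx by partial fractions, (-8*x - 2)/(x**2 + 2*x - 8) = -5/(x + 4) - 3/(x - 2): now ∫(-3/(x - 2)) dx + ∫(-5/(x + 4)) dx + ∫(2*exp(-4*x)) dx.
Step 3. Evaluate the standard form [assuming x > 2]: now -3*log(x - 2) + ∫(-5/(x + 4)) dx + ∫(2*exp(-4*x)) dx.
Step 4. Evaluate the standard form [assuming x > -4]: now -3*log(x - 2) - 5*log(x + 4) + ∫(2*exp(-4*x)) dx.
Step 5. Evaluate the standard form: now -3*log(x - 2) - 5*log(x + 4) - exp(-4*x)/2.
Answer: -3*log(x - 2) - 5*log(x + 4) - exp(-4*x)/2.


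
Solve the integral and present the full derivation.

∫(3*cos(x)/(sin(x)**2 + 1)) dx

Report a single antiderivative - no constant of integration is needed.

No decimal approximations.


Step 1. Substitute u = sin(x), turning ∫(3*cos(x)/(sin(x)**2 + 1)) dx into ∫(3/(u**2 + 1)) du: now ∫(3/(u**2 + 1)) du.
Step 2. Evaluate the standard form: now 3*atan(u).
Step 3. Substitute back u = sin(x): now 3*atan(sin(x)).
Answer: 3*atan(sin(x)).


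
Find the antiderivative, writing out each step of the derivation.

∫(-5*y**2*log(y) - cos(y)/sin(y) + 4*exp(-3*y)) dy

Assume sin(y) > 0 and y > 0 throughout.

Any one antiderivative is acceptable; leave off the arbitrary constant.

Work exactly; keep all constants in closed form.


Step 1. Rewrite: now ∫(-5*y**2*log(y)) dy + ∫(-cos(y)/sin(y)) dy + ∫(4*exp(-3*y)) dy.
Step 2. Evaluate the standard form: now ∫(-5*y**2*log(y)) dy + ∫(-cos(y)/sin(y)) dy - 4*exp(-3*y)/3.
Step 3. Substitute u = sin(y), turning ∫(-cos(y)/sin(y)) dy into ∫(-1/u) du: now ∫(-1/u) du + ∫(-5*y**2*log(y)) dy - 4*exp(-3*y)/3.
Step 4. Evaluate the standard form [assuming u > 0]: now -log(u) + ∫(-5*y**2*log(y)) dy - 4*exp(-3*y)/3.
Step 5. Substitute back u = sin(y): now -log(sin(y)) + ∫(-5*y**2*log(y)) dy - 4*exp(-3*y)/3.
Step 6. Integrate ∫(-5*y**2*log(y)) dy by parts with u = log(y), dv = (-5*y**2) dy, so v = -5*y**3/3 [assuming y > 0]: now -5*y**3*log(y)/3 - log(sin(y)) + ∫(5*y**2/3) dy - 4*exp(-3*y)/3.
Step 7. Evaluate the standard form: now -5*y**3*log(y)/3 + 5*y**3/9 - log(sin(y)) - 4*exp(-3*y)/3.
Answer: -5*y**3*log(y)/3 + 5*y**3/9 - log(sin(y)) - 4*exp(-3*y)/3.


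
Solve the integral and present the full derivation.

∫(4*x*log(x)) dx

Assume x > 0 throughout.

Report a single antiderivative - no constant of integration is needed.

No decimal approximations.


Step 1. Integrate ∫(4*x*log(x)) dx by parts with u = log(x), dv = (4*x) dx, so v = 2*x**2 [assuming x > 0]: now 2*x**2*log(x) + ∫(-2*x) dx.
Step 2. Evaluate the standard form: now 2*x**2*log(x) - x**2.
Answer: 2*x**2*log(x) - x**2.


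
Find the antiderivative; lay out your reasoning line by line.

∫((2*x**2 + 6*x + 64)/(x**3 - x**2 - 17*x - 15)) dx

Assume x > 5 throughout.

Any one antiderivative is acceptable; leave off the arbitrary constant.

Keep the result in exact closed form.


Step 1. Decompose ∫((2*x**2 + 6*x + 64)/(x**3 - x**2 - 17*x - 15)) dx by partial fractions, (2*x**2 + 6*x + 64)/(x**3 - x**2 - 17*x - 15) = 4/(x + 3) - 5/(x + 1) + 3/(x - 5): now ∫(3/(x - 5)) dx + ∫(-5/(x + 1)) dx + ∫(4/(x + 3)) dx.
Step 2. Evaluate the standard form [assuming x > 5]: now 3*log(x - 5) + ∫(-5/(x + 1)) dx + ∫(4/(x + 3)) dx.
Step 3. Evaluate the standard form [assuming x > -1]: now 3*log(x - 5) - 5*log(x + 1) + ∫(4/(x + 3)) dx.
Step 4. Evaluate the standard form [assuming x > -3]: now 3*log(x - 5) - 5*log(x + 1) + 4*log(x + 3).
Answer: 3*log(x - 5) - 5*log(x + 1) + 4*log(x + 3).


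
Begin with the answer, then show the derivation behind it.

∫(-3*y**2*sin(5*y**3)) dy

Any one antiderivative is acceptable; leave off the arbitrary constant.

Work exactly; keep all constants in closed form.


The answer is cos(5*y**3)/5.
Step 1. Substitute u = y**3, turning ∫(-3*y**2*sin(5*y**3)) dy into ∫(-sin(5*u)) du: now ∫(-sin(5*u)) du.
Step 2. Evaluate the standard form: now cos(5*u)/5.
Step 3. Substitute back u = y**3: now cos(5*y**3)/5.
Answer: cos(5*y**3)/5.


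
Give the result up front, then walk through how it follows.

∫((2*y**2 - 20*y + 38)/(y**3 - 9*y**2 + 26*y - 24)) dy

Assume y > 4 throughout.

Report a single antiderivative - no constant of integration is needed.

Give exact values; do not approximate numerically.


The answer is -5*log(y - 4) + 4*log(y - 3) + 3*log(y - 2).
Step 1. Decompose ∫((2*y**2 - 20*y + 38)/(y**3 - 9*y**2 + 26*y - 24)) dy by partial fractions, (2*y**2 - 20*y + 38)/(y**3 - 9*y**2 + 26*y - 24) = 3/(y - 2) + 4/(y - 3) - 5/(y - 4): now ∫(-5/(y - 4)) dy + ∫(4/(y - 3)) dy + ∫(3/(y - 2)) dy.
Step 2. Evaluate the standard form [assuming y > 2]: now 3*log(y - 2) + ∫(-5/(y - 4)) dy + ∫(4/(y - 3)) dy.
Step 3. Evaluate the standard form [assuming y > 4]: now -5*log(y - 4) + 3*log(y - 2) + ∫(4/(y - 3)) dy.
Step 4. Evaluate the standard form [assuming y > 3]: now -5*log(y - 4) + 4*log(y - 3) + 3*log(y - 2).
Answer: -5*log(y - 4) + 4*log(y - 3) + 3*log(y - 2).


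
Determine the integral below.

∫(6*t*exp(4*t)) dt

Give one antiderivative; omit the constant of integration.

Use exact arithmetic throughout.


Answer: 3*t*exp(4*t)/2 - 3*exp(4*t)/8.


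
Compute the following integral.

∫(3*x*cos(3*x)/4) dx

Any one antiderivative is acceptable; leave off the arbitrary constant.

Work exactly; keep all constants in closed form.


Answer: x*sin(3*x)/4 + cos(3*x)/12.


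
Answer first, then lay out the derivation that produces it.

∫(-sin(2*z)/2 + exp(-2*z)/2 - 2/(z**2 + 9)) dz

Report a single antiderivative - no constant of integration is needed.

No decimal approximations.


The answer is cos(2*z)/4 - 2*atan(z/3)/3 - exp(-2*z)/4.
Step 1. Rewrite: now ∫(-2/(z**2 + 9)) dz + ∫(exp(-2*z)/2) dz + ∫(-sin(2*z)/2) dz.
Step 2. Evaluate the standard form: now ∫(-2/(z**2 + 9)) dz + ∫(-sin(2*z)/2) dz - exp(-2*z)/4.
Step 3. Evaluate the standard form: now -2*atan(z/3)/3 + ∫(-sin(2*z)/2) dz - exp(-2*z)/4.
Step 4. Evaluate the standard form: now cos(2*z)/4 - 2*atan(z/3)/3 - exp(-2*z)/4.
Answer: cos(2*z)/4 - 2*atan(z/3)/3 - exp(-2*z)/4.


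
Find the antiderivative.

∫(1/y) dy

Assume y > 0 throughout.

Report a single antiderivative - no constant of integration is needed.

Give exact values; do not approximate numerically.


Answer: log(y).


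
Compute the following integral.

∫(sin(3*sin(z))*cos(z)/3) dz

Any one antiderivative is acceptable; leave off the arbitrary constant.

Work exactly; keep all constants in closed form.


Answer: -cos(3*sin(z))/9.


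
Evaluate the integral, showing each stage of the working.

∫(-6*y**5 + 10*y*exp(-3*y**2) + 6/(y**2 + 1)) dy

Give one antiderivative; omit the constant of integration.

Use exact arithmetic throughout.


Step 1. Rewrite: now ∫(-6*y**5) dy + ∫(10*y*exp(-3*y**2)) dy + ∫(6/(y**2 + 1)) dy.
Step 2. Substitute u = y**2, turning ∫(10*y*exp(-3*y**2)) dy into ∫(5*exp(-3*u)) du: now ∫(-6*y**5) dy + ∫(6/(y**2 + 1)) dy + ∫(5*exp(-3*u)) du.
Step 3. Evaluate the standard form: now ∫(-6*y**5) dy + ∫(6/(y**2 + 1)) dy - 5*exp(-3*u)/3.
Step 4. Substitute back u = y**2: now ∫(-6*y**5) dy + ∫(6/(y**2 + 1)) dy - 5*exp(-3*y**2)/3.
Step 5. Evaluate the standard form: now -y**6 + ∫(6/(y**2 + 1)) dy - 5*exp(-3*y**2)/3.
Step 6. Evaluate the standard form: now -y**6 + 6*atan(y) - 5*exp(-3*y**2)/3.
Answer: -y**6 + 6*atan(y) - 5*exp(-3*y**2)/3.
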